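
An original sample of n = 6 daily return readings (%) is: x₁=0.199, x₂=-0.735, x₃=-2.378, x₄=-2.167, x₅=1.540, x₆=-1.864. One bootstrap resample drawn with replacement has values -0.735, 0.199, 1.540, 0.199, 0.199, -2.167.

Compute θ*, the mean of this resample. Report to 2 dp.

Mean = ((-0.735) + 0.199 + 1.540 + 0.199 + 0.199 + (-2.167)) / 6 = -0.7650 / 6 = -0.13

θ* = -0.13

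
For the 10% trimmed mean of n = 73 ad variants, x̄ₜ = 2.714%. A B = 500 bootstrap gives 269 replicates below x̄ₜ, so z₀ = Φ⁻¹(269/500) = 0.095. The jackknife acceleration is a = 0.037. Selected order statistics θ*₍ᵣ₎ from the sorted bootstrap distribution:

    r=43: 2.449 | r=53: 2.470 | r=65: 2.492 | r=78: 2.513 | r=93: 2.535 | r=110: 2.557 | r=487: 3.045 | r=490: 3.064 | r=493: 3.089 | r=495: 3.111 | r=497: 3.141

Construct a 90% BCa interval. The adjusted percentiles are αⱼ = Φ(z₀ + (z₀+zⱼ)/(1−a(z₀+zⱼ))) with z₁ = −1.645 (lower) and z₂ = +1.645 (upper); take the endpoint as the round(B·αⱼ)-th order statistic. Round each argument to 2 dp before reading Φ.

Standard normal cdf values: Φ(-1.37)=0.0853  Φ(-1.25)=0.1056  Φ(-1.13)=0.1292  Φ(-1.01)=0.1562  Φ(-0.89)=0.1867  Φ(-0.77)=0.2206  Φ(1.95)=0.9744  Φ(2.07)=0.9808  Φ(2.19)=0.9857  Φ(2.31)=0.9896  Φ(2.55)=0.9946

(2.449, 3.045)

Lower: z₀ + z₁ = 0.095 + (-1.645) = -1.550; 1 − a(z₀+z₁) = 1 − (0.037)(-1.550) = 1.0574; argument = 0.095 + (-1.550)/1.0574 = -1.3709 → -1.37.
α₁ = Φ(-1.37) = 0.0853; rank = round(500 × 0.0853) = 43; θ*₍43₎ = 2.449.
Upper: z₀ + z₂ = 1.740; 1 − a(z₀+z₂) = 0.9356; argument = 1.9547 → 1.95; α₂ = 0.9744; rank = 487; θ*₍487₎ = 3.045.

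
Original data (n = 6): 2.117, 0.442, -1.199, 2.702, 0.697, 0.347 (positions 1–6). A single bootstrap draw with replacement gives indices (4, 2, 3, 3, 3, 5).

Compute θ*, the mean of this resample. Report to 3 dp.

Resample values: 2.702, 0.442, -1.199, -1.199, -1.199, 0.697.
Mean = (2.702 + 0.442 + (-1.199) + (-1.199) + (-1.199) + 0.697) / 6 = 0.2440 / 6 = 0.041

θ* = 0.041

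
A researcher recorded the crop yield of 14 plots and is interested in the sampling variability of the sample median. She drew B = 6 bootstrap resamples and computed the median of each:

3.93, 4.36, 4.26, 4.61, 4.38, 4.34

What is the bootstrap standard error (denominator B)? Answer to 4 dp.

SE* = 0.2021

Bootstrap SE is the standard deviation of the 6 replicate medians.
Mean of replicates: (3.93 + 4.36 + 4.26 + 4.61 + 4.38 + 4.34) / 6 = 25.88000 / 6 = 4.31333
Sum of squared deviations: (−0.38333)² + (+0.04667)² + (−0.05333)² + (+0.29667)² + (+0.06667)² + (+0.02667)² = 0.24513
Variance = 0.24513 / 6 = 0.04086
SE* = √0.04086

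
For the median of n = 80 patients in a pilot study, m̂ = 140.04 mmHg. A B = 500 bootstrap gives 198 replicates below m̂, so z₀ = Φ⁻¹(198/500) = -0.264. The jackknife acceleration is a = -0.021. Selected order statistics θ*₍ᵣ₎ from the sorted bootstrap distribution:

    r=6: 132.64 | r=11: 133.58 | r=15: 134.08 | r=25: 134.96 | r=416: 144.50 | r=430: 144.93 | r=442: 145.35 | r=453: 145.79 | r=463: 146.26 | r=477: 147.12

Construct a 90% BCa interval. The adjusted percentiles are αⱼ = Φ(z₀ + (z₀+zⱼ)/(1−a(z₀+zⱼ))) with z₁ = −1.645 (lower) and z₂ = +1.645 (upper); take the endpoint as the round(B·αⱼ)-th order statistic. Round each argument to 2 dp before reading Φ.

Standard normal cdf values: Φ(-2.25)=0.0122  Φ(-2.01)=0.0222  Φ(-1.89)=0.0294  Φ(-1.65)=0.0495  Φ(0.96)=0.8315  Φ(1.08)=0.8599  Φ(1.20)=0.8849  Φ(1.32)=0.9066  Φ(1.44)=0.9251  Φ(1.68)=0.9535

Lower: z₀ + z₁ = -0.264 + (-1.645) = -1.909; 1 − a(z₀+z₁) = 1 − (-0.021)(-1.909) = 0.9599; argument = -0.264 + (-1.909)/0.9599 = -2.2527 → -2.25.
α₁ = Φ(-2.25) = 0.0122; rank = round(500 × 0.0122) = 6; θ*₍6₎ = 132.64.
Upper: z₀ + z₂ = 1.381; 1 − a(z₀+z₂) = 1.0290; argument = 1.0781 → 1.08; α₂ = 0.8599; rank = 430; θ*₍430₎ = 144.93.

(132.64, 144.93)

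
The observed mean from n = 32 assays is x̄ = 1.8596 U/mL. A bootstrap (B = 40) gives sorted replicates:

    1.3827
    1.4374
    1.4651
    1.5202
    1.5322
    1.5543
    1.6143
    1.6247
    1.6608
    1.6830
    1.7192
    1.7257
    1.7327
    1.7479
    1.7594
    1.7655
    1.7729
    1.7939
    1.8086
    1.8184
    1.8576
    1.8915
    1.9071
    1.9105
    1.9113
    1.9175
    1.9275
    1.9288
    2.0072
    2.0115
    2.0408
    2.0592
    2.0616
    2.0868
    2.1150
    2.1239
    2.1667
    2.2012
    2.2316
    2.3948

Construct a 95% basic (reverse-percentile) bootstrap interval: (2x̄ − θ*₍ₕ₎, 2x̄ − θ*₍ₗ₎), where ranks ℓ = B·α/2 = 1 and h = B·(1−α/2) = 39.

(1.4876, 2.3365)

Percentile endpoints at ranks 1 and 39: θ*₍1₎ = 1.3827, θ*₍39₎ = 2.2316.
Basic interval reflects these around x̄:
  lower = 2 × 1.8596 − 2.2316 = 1.4876
  upper = 2 × 1.8596 − 1.3827 = 2.3365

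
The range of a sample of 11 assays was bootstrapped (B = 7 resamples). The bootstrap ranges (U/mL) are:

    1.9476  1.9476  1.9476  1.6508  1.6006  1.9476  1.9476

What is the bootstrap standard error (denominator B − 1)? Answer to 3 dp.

SE* = 0.158

Bootstrap SE is the standard deviation of the 7 replicate ranges.
Mean of replicates: (1.9476 + 1.9476 + 1.9476 + 1.6508 + 1.6006 + 1.9476 + 1.9476) / 7 = 12.98940 / 7 = 1.85563
Sum of squared deviations: (+0.09197)² + (+0.09197)² + (+0.09197)² + (−0.20483)² + (−0.25503)² + (+0.09197)² + (+0.09197)² = 0.14929
Variance = 0.14929 / 6 = 0.02488
SE* = √0.02488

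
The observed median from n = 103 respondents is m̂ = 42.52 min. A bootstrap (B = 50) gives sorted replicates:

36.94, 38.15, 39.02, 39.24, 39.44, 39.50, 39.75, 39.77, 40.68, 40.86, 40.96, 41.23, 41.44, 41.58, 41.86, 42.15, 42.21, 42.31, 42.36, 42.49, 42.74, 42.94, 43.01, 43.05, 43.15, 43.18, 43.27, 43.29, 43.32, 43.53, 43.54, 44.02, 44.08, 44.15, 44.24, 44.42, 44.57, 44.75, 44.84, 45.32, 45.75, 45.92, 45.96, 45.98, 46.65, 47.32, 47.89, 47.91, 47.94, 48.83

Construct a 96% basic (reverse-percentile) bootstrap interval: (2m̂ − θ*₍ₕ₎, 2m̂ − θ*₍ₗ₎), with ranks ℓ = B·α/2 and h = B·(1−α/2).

(37.10, 48.10)

Percentile endpoints at ranks 1 and 49: θ*₍1₎ = 36.94, θ*₍49₎ = 47.94.
Basic interval reflects these around m̂:
  lower = 2 × 42.52 − 47.94 = 37.10
  upper = 2 × 42.52 − 36.94 = 48.10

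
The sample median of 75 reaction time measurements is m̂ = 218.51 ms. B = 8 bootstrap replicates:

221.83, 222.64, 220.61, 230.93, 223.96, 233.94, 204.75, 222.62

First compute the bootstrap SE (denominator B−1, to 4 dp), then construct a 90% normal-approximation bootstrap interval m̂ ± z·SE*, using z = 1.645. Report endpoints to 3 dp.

(204.291, 232.729)

Mean of replicates = 222.6600; sum of squared deviations = 522.9828; SE* = √(522.9828/7) = 8.6436
Margin = 1.645 × 8.6436 = 14.2187
Interval: 218.51 ± 14.2187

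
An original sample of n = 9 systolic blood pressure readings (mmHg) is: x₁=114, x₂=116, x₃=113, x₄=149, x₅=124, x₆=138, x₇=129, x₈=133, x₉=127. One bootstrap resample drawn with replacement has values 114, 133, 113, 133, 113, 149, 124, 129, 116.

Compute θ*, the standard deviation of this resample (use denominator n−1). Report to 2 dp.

Mean = 124.8889; sum of squared deviations = 1210.8889
s² = 1210.8889 / 8 = 151.3611
s = √151.3611 = 12.30

θ* = 12.30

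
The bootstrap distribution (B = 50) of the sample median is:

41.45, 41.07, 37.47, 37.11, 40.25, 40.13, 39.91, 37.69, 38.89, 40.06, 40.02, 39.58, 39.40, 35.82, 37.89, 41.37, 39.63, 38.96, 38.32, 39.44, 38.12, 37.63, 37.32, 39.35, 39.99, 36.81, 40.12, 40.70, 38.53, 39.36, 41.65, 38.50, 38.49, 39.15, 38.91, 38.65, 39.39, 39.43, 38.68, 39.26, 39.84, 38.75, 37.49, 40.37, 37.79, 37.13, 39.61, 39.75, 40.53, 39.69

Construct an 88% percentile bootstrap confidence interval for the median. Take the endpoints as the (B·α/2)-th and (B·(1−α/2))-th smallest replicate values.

(37.11, 41.07)

Sorted replicates: 35.82, 36.81, 37.11, 37.13, 37.32, 37.47, 37.49, 37.63, 37.69, 37.79, 37.89, 38.12, 38.32, 38.49, 38.50, 38.53, 38.65, 38.68, 38.75, 38.89, 38.91, 38.96, 39.15, 39.26, 39.35, 39.36, 39.39, 39.40, 39.43, 39.44, 39.58, 39.61, 39.63, 39.69, 39.75, 39.84, 39.91, 39.99, 40.02, 40.06, 40.12, 40.13, 40.25, 40.37, 40.53, 40.70, 41.07, 41.37, 41.45, 41.65
α = 0.12; lower rank = 50 × 0.060 = 3; upper rank = 50 × 0.940 = 47.
The 3rd smallest replicate is 37.11; the 47th is 41.07.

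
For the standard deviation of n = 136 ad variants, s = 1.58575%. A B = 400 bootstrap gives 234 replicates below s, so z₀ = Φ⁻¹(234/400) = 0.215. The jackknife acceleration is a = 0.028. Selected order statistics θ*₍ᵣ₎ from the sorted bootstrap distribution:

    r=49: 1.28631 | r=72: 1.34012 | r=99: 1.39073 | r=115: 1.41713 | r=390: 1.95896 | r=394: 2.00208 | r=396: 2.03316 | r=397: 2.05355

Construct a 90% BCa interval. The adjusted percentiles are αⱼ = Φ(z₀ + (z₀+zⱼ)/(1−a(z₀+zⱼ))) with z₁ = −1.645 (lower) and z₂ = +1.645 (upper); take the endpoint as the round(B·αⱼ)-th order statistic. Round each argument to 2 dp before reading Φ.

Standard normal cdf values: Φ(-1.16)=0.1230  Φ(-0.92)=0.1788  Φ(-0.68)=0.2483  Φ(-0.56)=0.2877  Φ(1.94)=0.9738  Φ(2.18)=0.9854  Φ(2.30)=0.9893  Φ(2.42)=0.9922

(1.28631, 2.00208)

Lower: z₀ + z₁ = 0.215 + (-1.645) = -1.430; 1 − a(z₀+z₁) = 1 − (0.028)(-1.430) = 1.0400; argument = 0.215 + (-1.430)/1.0400 = -1.1599 → -1.16.
α₁ = Φ(-1.16) = 0.1230; rank = round(400 × 0.1230) = 49; θ*₍49₎ = 1.28631.
Upper: z₀ + z₂ = 1.860; 1 − a(z₀+z₂) = 0.9479; argument = 2.1772 → 2.18; α₂ = 0.9854; rank = 394; θ*₍394₎ = 2.00208.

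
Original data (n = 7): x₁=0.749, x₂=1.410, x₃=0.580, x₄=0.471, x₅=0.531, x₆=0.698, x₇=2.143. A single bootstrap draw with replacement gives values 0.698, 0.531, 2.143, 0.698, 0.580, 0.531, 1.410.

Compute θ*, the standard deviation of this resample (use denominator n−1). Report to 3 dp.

Mean = 0.9416; sum of squared deviations = 2.2494
s² = 2.2494 / 6 = 0.3749
s = √0.3749 = 0.612

θ* = 0.612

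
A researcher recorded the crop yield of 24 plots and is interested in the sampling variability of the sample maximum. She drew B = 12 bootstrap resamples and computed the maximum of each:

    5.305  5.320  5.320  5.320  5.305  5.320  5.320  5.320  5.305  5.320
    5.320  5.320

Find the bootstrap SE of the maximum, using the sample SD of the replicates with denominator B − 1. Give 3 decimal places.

SE* = 0.007

Bootstrap SE is the standard deviation of the 12 replicate maximums.
Mean of replicates: (5.305 + 5.320 + 5.320 + 5.320 + 5.305 + 5.320 + 5.320 + 5.320 + 5.305 + 5.320 + 5.320 + 5.320) / 12 = 63.79500 / 12 = 5.31625
Sum of squared deviations: (−0.01125)² + (+0.00375)² + (+0.00375)² + (+0.00375)² + (−0.01125)² + (+0.00375)² + (+0.00375)² + (+0.00375)² + (−0.01125)² + (+0.00375)² + (+0.00375)² + (+0.00375)² = 0.00051
Variance = 0.00051 / 11 = 0.00005
SE* = √0.00005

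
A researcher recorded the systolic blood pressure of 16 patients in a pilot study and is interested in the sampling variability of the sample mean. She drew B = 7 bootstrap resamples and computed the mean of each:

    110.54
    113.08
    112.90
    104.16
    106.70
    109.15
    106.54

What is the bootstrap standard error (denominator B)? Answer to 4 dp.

SE* = 3.1400

Bootstrap SE is the standard deviation of the 7 replicate means.
Mean of replicates: (110.54 + 113.08 + 112.90 + 104.16 + 106.70 + 109.15 + 106.54) / 7 = 763.07000 / 7 = 109.01000
Sum of squared deviations: (+1.53000)² + (+4.07000)² + (+3.89000)² + (−4.85000)² + (−2.31000)² + (+0.14000)² + (−2.47000)² = 69.01700
Variance = 69.01700 / 7 = 9.85957
SE* = √9.85957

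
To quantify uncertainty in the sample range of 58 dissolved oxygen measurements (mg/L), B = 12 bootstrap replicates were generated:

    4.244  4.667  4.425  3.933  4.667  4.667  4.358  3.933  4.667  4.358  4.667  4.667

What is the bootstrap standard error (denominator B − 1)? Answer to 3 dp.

SE* = 0.282

Bootstrap SE is the standard deviation of the 12 replicate ranges.
Mean of replicates: (4.244 + 4.667 + 4.425 + 3.933 + 4.667 + 4.667 + 4.358 + 3.933 + 4.667 + 4.358 + 4.667 + 4.667) / 12 = 53.2530 / 12 = 4.4378
Sum of squared deviations: (−0.1938)² + (+0.2292)² + (−0.0128)² + (−0.5048)² + (+0.2292)² + (+0.2292)² + (−0.0798)² + (−0.5048)² + (+0.2292)² + (−0.0798)² + (+0.2292)² + (+0.2292)² = 0.8753
Variance = 0.8753 / 11 = 0.0796
SE* = √0.0796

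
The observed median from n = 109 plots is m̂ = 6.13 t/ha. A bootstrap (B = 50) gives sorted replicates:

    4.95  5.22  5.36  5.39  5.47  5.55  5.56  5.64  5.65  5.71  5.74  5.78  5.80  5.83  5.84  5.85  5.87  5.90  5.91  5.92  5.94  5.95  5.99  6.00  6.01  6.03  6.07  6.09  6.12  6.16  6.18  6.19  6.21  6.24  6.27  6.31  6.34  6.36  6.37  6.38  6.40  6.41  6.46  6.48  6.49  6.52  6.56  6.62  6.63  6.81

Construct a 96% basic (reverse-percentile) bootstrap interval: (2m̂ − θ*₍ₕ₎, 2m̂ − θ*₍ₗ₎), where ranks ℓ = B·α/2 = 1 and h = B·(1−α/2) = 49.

Percentile endpoints at ranks 1 and 49: θ*₍1₎ = 4.95, θ*₍49₎ = 6.63.
Basic interval reflects these around m̂:
  lower = 2 × 6.13 − 6.63 = 5.63
  upper = 2 × 6.13 − 4.95 = 7.31

(5.63, 7.31)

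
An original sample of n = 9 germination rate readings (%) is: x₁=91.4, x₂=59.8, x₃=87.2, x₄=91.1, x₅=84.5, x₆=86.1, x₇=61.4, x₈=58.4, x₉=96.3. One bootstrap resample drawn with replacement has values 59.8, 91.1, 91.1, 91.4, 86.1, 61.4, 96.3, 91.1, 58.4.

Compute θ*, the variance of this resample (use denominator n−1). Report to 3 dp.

θ* = 252.258

Mean = 80.7444; sum of squared deviations = 2018.0622
s² = 2018.0622 / 8 = 252.2578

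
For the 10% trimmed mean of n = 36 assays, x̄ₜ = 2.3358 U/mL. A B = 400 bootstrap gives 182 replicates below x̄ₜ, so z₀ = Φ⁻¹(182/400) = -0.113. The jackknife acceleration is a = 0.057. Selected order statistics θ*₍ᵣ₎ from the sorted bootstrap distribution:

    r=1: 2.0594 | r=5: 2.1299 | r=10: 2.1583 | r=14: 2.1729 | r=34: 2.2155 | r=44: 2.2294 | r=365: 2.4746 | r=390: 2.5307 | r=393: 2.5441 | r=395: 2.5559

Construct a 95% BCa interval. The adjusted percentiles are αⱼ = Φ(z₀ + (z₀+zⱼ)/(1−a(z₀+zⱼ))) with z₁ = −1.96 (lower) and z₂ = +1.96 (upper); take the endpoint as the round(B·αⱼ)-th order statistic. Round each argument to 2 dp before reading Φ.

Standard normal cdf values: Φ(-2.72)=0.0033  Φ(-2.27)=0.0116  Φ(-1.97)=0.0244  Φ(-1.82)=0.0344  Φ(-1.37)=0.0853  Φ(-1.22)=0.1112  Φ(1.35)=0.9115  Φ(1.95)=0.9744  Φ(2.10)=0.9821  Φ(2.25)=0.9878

(2.1583, 2.5307)

Lower: z₀ + z₁ = -0.113 + (-1.960) = -2.073; 1 − a(z₀+z₁) = 1 − (0.057)(-2.073) = 1.1182; argument = -0.113 + (-2.073)/1.1182 = -1.9669 → -1.97.
α₁ = Φ(-1.97) = 0.0244; rank = round(400 × 0.0244) = 10; θ*₍10₎ = 2.1583.
Upper: z₀ + z₂ = 1.847; 1 − a(z₀+z₂) = 0.8947; argument = 1.9513 → 1.95; α₂ = 0.9744; rank = 390; θ*₍390₎ = 2.5307.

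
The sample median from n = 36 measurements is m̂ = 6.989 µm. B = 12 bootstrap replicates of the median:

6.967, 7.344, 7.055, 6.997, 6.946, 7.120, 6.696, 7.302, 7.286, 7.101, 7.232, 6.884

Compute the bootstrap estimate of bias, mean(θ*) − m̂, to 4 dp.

mean(θ*) = (6.967 + 7.344 + 7.055 + 6.997 + 6.946 + 7.120 + 6.696 + 7.302 + 7.286 + 7.101 + 7.232 + 6.884) / 12 = 7.07750
bias = 7.07750 − 6.989

bias = +0.0885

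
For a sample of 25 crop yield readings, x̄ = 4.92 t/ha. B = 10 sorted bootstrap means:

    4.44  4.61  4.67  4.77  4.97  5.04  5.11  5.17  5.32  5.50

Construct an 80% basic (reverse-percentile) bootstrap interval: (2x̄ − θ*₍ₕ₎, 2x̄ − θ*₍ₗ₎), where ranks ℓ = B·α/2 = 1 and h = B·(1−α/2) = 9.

(4.52, 5.40)

Percentile endpoints at ranks 1 and 9: θ*₍1₎ = 4.44, θ*₍9₎ = 5.32.
Basic interval reflects these around x̄:
  lower = 2 × 4.92 − 5.32 = 4.52
  upper = 2 × 4.92 − 4.44 = 5.40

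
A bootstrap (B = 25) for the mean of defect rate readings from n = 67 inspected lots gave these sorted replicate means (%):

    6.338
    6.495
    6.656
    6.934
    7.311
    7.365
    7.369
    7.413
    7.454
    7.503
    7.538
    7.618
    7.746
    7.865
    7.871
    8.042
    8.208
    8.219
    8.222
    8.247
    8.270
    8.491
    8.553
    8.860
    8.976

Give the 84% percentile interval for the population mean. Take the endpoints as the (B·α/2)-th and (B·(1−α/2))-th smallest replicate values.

(6.495, 8.553)

α = 0.16; lower rank = 25 × 0.080 = 2; upper rank = 25 × 0.920 = 23.
The 2nd smallest replicate is 6.495; the 23rd is 8.553.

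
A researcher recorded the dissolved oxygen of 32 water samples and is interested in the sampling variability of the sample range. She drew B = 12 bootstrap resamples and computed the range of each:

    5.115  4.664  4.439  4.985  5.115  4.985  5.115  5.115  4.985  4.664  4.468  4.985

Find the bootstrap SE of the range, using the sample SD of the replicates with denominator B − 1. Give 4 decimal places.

Bootstrap SE is the standard deviation of the 12 replicate ranges.
Mean of replicates: (5.115 + 4.664 + 4.439 + 4.985 + 5.115 + 4.985 + 5.115 + 5.115 + 4.985 + 4.664 + 4.468 + 4.985) / 12 = 58.63500 / 12 = 4.88625
Sum of squared deviations: (+0.22875)² + (−0.22225)² + (−0.44725)² + (+0.09875)² + (+0.22875)² + (+0.09875)² + (+0.22875)² + (+0.22875)² + (+0.09875)² + (−0.22225)² + (−0.41825)² + (+0.09875)² = 0.72207
Variance = 0.72207 / 11 = 0.06564
SE* = √0.06564

SE* = 0.2562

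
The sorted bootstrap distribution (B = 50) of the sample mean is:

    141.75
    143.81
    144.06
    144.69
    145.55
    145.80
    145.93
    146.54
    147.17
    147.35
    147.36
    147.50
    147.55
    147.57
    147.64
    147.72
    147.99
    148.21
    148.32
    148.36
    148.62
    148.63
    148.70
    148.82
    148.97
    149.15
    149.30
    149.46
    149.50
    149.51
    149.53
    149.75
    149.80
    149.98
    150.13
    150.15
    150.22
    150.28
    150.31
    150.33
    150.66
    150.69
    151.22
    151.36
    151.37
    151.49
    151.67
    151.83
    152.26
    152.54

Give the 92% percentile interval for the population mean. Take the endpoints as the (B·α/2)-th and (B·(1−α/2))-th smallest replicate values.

α = 0.08; lower rank = 50 × 0.040 = 2; upper rank = 50 × 0.960 = 48.
The 2nd smallest replicate is 143.81; the 48th is 151.83.

(143.81, 151.83)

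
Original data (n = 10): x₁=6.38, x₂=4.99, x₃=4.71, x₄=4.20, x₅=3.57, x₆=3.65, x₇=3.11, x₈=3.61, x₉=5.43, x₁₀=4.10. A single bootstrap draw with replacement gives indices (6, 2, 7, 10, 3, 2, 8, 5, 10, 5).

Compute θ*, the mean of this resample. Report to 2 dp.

Resample values: 3.65, 4.99, 3.11, 4.10, 4.71, 4.99, 3.61, 3.57, 4.10, 3.57.
Mean = (3.65 + 4.99 + 3.11 + 4.10 + 4.71 + 4.99 + 3.61 + 3.57 + 4.10 + 3.57) / 10 = 40.400 / 10 = 4.04

θ* = 4.04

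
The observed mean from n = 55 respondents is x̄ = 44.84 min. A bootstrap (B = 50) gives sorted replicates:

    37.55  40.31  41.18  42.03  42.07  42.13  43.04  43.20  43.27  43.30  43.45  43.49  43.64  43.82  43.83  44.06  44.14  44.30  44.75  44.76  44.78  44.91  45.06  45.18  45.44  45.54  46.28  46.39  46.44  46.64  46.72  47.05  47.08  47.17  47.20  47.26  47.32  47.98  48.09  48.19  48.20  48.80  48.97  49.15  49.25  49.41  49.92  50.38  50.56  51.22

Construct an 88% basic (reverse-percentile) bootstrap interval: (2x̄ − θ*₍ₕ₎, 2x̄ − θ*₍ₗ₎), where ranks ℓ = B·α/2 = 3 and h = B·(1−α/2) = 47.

(39.76, 48.50)

Percentile endpoints at ranks 3 and 47: θ*₍3₎ = 41.18, θ*₍47₎ = 49.92.
Basic interval reflects these around x̄:
  lower = 2 × 44.84 − 49.92 = 39.76
  upper = 2 × 44.84 − 41.18 = 48.50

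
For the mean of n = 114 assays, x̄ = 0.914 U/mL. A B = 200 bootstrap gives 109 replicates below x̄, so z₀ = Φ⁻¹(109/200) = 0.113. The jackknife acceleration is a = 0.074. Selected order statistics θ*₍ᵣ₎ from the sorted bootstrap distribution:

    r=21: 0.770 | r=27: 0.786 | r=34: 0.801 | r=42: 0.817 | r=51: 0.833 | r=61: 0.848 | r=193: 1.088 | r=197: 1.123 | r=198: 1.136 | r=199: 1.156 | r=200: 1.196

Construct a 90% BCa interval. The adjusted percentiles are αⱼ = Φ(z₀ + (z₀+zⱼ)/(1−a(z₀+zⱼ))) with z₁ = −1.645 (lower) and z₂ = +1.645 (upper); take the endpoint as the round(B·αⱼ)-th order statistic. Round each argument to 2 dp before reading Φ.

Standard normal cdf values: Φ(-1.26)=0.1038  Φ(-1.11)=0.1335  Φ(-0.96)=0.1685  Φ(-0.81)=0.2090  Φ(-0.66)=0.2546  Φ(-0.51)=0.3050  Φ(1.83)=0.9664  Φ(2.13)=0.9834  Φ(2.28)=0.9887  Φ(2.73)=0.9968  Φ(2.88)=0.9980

Lower: z₀ + z₁ = 0.113 + (-1.645) = -1.532; 1 − a(z₀+z₁) = 1 − (0.074)(-1.532) = 1.1134; argument = 0.113 + (-1.532)/1.1134 = -1.2630 → -1.26.
α₁ = Φ(-1.26) = 0.1038; rank = round(200 × 0.1038) = 21; θ*₍21₎ = 0.770.
Upper: z₀ + z₂ = 1.758; 1 − a(z₀+z₂) = 0.8699; argument = 2.1339 → 2.13; α₂ = 0.9834; rank = 197; θ*₍197₎ = 1.123.

(0.770, 1.123)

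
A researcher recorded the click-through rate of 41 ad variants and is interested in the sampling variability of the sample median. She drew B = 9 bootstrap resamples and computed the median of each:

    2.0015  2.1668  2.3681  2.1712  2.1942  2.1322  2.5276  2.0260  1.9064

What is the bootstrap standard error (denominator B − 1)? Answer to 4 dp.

Bootstrap SE is the standard deviation of the 9 replicate medians.
Mean of replicates: (2.0015 + 2.1668 + 2.3681 + 2.1712 + 2.1942 + 2.1322 + 2.5276 + 2.0260 + 1.9064) / 9 = 19.49400 / 9 = 2.16600
Sum of squared deviations: (−0.16450)² + (+0.00080)² + (+0.20210)² + (+0.00520)² + (+0.02820)² + (−0.03380)² + (+0.36160)² + (−0.14000)² + (−0.25960)² = 0.28762
Variance = 0.28762 / 8 = 0.03595
SE* = √0.03595

SE* = 0.1896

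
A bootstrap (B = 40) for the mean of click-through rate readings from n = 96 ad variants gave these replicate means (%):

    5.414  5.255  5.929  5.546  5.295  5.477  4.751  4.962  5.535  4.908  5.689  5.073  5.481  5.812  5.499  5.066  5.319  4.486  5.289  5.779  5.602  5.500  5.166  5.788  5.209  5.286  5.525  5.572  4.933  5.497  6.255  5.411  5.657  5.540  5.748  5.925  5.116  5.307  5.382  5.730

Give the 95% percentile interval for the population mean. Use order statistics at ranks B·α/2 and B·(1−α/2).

Sorted replicates: 4.486, 4.751, 4.908, 4.933, 4.962, 5.066, 5.073, 5.116, 5.166, 5.209, 5.255, 5.286, 5.289, 5.295, 5.307, 5.319, 5.382, 5.411, 5.414, 5.477, 5.481, 5.497, 5.499, 5.500, 5.525, 5.535, 5.540, 5.546, 5.572, 5.602, 5.657, 5.689, 5.730, 5.748, 5.779, 5.788, 5.812, 5.925, 5.929, 6.255
α = 0.05; lower rank = 40 × 0.025 = 1; upper rank = 40 × 0.975 = 39.
The 1st smallest replicate is 4.486; the 39th is 5.929.

(4.486, 5.929)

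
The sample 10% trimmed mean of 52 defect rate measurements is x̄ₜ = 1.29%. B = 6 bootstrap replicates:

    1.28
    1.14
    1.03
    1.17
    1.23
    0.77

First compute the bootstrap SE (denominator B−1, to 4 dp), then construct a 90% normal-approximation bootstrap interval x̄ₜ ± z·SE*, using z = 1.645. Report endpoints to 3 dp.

(0.987, 1.593)

Mean of replicates = 1.1033; sum of squared deviations = 0.1695; SE* = √(0.1695/5) = 0.1841
Margin = 1.645 × 0.1841 = 0.3028
Interval: 1.29 ± 0.3028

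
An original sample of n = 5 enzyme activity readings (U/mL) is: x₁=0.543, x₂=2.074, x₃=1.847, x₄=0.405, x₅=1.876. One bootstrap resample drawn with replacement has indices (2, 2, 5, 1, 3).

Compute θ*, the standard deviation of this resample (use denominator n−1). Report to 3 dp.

Resample values: 2.074, 2.074, 1.876, 0.543, 1.847.
Mean = 1.6828; sum of squared deviations = 1.6695
s² = 1.6695 / 4 = 0.4174
s = √0.4174 = 0.646

θ* = 0.646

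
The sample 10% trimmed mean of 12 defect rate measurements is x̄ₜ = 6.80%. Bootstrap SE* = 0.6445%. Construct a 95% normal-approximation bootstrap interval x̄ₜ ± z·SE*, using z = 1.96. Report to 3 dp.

(5.537, 8.063)

Margin = 1.96 × 0.6445 = 1.2632
Interval: 6.80 ± 1.2632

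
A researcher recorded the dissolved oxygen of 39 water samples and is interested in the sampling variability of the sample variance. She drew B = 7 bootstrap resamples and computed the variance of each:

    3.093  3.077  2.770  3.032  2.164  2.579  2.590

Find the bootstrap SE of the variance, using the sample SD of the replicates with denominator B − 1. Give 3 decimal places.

SE* = 0.342

Bootstrap SE is the standard deviation of the 7 replicate variances.
Mean of replicates: (3.093 + 3.077 + 2.770 + 3.032 + 2.164 + 2.579 + 2.590) / 7 = 19.3050 / 7 = 2.7579
Sum of squared deviations: (+0.3351)² + (+0.3191)² + (+0.0121)² + (+0.2741)² + (−0.5939)² + (−0.1789)² + (−0.1679)² = 0.7023
Variance = 0.7023 / 6 = 0.1171
SE* = √0.1171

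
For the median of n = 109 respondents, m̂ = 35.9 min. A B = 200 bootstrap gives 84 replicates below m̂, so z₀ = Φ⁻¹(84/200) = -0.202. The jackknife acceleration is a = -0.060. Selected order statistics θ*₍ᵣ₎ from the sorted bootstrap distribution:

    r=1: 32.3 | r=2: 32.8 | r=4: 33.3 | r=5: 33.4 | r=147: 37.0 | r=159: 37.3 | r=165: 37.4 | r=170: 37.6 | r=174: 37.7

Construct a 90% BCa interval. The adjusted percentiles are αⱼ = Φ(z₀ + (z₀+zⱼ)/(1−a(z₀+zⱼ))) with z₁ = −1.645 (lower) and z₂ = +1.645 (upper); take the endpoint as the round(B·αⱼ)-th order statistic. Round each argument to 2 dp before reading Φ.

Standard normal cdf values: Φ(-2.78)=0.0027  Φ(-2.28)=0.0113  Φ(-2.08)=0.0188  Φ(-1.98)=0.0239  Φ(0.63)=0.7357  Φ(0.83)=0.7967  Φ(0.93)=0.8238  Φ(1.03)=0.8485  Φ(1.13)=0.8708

Lower: z₀ + z₁ = -0.202 + (-1.645) = -1.847; 1 − a(z₀+z₁) = 1 − (-0.060)(-1.847) = 0.8892; argument = -0.202 + (-1.847)/0.8892 = -2.2792 → -2.28.
α₁ = Φ(-2.28) = 0.0113; rank = round(200 × 0.0113) = 2; θ*₍2₎ = 32.8.
Upper: z₀ + z₂ = 1.443; 1 − a(z₀+z₂) = 1.0866; argument = 1.1260 → 1.13; α₂ = 0.8708; rank = 174; θ*₍174₎ = 37.7.

(32.8, 37.7)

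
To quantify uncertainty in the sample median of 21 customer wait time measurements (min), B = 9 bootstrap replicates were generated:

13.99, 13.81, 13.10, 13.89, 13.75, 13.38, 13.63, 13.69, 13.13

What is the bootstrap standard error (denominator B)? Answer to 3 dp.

Bootstrap SE is the standard deviation of the 9 replicate medians.
Mean of replicates: (13.99 + 13.81 + 13.10 + 13.89 + 13.75 + 13.38 + 13.63 + 13.69 + 13.13) / 9 = 122.3700 / 9 = 13.5967
Sum of squared deviations: (+0.3933)² + (+0.2133)² + (−0.4967)² + (+0.2933)² + (+0.1533)² + (−0.2167)² + (+0.0333)² + (+0.0933)² + (−0.4667)² = 0.8310
Variance = 0.8310 / 9 = 0.0923
SE* = √0.0923

SE* = 0.304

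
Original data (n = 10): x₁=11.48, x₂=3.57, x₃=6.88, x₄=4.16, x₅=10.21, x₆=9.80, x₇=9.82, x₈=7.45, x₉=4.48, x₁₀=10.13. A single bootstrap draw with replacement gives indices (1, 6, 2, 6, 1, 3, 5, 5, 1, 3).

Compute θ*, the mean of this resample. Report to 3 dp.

θ* = 9.179

Resample values: 11.48, 9.80, 3.57, 9.80, 11.48, 6.88, 10.21, 10.21, 11.48, 6.88.
Mean = (11.48 + 9.80 + 3.57 + 9.80 + 11.48 + 6.88 + 10.21 + 10.21 + 11.48 + 6.88) / 10 = 91.790 / 10 = 9.179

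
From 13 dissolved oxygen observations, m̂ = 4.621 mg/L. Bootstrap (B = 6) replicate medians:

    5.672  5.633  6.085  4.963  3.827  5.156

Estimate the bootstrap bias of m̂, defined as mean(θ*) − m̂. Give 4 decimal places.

mean(θ*) = (5.672 + 5.633 + 6.085 + 4.963 + 3.827 + 5.156) / 6 = 5.22267
bias = 5.22267 − 4.621

bias = +0.6017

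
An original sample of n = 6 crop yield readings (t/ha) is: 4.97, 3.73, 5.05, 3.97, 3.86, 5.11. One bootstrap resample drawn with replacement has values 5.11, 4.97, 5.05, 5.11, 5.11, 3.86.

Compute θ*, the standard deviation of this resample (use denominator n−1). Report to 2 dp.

Mean = 4.8683; sum of squared deviations = 1.2353
s² = 1.2353 / 5 = 0.2471
s = √0.2471 = 0.50

θ* = 0.50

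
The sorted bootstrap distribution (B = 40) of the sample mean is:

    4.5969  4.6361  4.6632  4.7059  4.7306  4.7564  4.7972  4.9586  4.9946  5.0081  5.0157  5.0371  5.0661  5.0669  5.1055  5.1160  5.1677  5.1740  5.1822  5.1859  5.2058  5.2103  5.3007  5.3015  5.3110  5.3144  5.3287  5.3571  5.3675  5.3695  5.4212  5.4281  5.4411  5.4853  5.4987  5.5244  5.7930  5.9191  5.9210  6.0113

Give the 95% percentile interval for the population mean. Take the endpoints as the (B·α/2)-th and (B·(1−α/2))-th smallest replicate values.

(4.5969, 5.9210)

α = 0.05; lower rank = 40 × 0.025 = 1; upper rank = 40 × 0.975 = 39.
The 1st smallest replicate is 4.5969; the 39th is 5.9210.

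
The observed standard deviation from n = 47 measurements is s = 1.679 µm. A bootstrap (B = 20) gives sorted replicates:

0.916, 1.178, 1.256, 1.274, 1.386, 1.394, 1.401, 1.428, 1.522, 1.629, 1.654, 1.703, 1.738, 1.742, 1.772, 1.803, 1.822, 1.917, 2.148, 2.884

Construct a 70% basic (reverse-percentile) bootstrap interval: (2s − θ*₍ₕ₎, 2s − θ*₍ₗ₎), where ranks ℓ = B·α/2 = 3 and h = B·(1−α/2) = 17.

(1.536, 2.102)

Percentile endpoints at ranks 3 and 17: θ*₍3₎ = 1.256, θ*₍17₎ = 1.822.
Basic interval reflects these around s:
  lower = 2 × 1.679 − 1.822 = 1.536
  upper = 2 × 1.679 − 1.256 = 2.102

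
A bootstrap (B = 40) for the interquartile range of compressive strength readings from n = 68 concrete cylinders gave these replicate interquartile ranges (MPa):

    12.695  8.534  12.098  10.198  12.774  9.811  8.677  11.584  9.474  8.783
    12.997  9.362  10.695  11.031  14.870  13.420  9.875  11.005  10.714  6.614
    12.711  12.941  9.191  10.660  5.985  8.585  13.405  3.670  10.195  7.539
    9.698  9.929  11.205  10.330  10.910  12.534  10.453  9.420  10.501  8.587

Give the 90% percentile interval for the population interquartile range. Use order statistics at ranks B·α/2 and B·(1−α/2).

Sorted replicates: 3.670, 5.985, 6.614, 7.539, 8.534, 8.585, 8.587, 8.677, 8.783, 9.191, 9.362, 9.420, 9.474, 9.698, 9.811, 9.875, 9.929, 10.195, 10.198, 10.330, 10.453, 10.501, 10.660, 10.695, 10.714, 10.910, 11.005, 11.031, 11.205, 11.584, 12.098, 12.534, 12.695, 12.711, 12.774, 12.941, 12.997, 13.405, 13.420, 14.870
α = 0.10; lower rank = 40 × 0.050 = 2; upper rank = 40 × 0.950 = 38.
The 2nd smallest replicate is 5.985; the 38th is 13.405.

(5.985, 13.405)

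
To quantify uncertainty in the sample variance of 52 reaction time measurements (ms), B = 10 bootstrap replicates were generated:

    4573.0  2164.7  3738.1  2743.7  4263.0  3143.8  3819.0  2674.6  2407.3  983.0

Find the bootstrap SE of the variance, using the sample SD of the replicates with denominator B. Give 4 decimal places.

Bootstrap SE is the standard deviation of the 10 replicate variances.
Mean of replicates: (4573.0 + 2164.7 + 3738.1 + 2743.7 + 4263.0 + 3143.8 + 3819.0 + 2674.6 + 2407.3 + 983.0) / 10 = 30510.20000 / 10 = 3051.02000
Sum of squared deviations: (+1521.98000)² + (−886.32000)² + (+687.08000)² + (−307.32000)² + (+1211.98000)² + (+92.78000)² + (+767.98000)² + (−376.42000)² + (−643.72000)² + (−2068.02000)² = 10568581.87600
Variance = 10568581.87600 / 10 = 1056858.18760
SE* = √1056858.18760

SE* = 1028.0361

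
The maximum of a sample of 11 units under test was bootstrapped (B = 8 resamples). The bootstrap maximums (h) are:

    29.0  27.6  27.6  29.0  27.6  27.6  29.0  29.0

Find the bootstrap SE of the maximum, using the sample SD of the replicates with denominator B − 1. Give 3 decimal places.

SE* = 0.748

Bootstrap SE is the standard deviation of the 8 replicate maximums.
Mean of replicates: (29.0 + 27.6 + 27.6 + 29.0 + 27.6 + 27.6 + 29.0 + 29.0) / 8 = 226.4000 / 8 = 28.3000
Sum of squared deviations: (+0.7000)² + (−0.7000)² + (−0.7000)² + (+0.7000)² + (−0.7000)² + (−0.7000)² + (+0.7000)² + (+0.7000)² = 3.9200
Variance = 3.9200 / 7 = 0.5600
SE* = √0.5600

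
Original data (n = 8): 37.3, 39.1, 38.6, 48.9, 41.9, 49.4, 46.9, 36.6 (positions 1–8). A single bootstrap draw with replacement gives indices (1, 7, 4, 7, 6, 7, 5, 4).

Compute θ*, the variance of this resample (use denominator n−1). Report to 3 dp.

Resample values: 37.3, 46.9, 48.9, 46.9, 49.4, 46.9, 41.9, 48.9.
Mean = 45.8875; sum of squared deviations = 123.2088
s² = 123.2088 / 7 = 17.6013

θ* = 17.601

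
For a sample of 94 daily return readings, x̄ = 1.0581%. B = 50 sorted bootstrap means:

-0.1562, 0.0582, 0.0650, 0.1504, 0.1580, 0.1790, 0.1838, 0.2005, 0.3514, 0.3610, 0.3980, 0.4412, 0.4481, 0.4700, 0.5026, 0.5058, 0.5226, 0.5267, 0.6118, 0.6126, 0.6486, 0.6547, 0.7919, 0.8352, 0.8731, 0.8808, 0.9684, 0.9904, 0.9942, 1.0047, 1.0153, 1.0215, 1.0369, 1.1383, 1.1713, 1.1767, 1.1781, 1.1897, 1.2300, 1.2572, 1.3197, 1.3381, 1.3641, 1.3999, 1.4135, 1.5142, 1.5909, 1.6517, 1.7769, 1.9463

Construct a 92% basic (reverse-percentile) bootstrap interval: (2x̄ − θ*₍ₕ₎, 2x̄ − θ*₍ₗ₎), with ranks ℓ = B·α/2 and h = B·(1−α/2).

Percentile endpoints at ranks 2 and 48: θ*₍2₎ = 0.0582, θ*₍48₎ = 1.6517.
Basic interval reflects these around x̄:
  lower = 2 × 1.0581 − 1.6517 = 0.4645
  upper = 2 × 1.0581 − 0.0582 = 2.0580

(0.4645, 2.0580)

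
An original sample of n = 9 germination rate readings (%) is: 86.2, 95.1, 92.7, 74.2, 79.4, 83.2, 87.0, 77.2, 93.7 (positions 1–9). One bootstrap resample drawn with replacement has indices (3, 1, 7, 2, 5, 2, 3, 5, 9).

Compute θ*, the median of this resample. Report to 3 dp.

Resample values: 92.7, 86.2, 87.0, 95.1, 79.4, 95.1, 92.7, 79.4, 93.7.
Sorted: 79.4, 79.4, 86.2, 87.0, 92.7, 92.7, 93.7, 95.1, 95.1
Median = middle value = 92.700

θ* = 92.700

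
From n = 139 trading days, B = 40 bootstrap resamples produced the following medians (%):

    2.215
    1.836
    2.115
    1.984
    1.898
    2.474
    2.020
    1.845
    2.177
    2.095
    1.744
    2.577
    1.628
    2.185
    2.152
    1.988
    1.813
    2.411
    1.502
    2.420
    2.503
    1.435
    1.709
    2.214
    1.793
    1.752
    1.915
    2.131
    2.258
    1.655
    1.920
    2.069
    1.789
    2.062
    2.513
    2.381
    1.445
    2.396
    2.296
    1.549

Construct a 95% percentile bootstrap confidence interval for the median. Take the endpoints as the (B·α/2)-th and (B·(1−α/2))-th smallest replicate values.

Sorted replicates: 1.435, 1.445, 1.502, 1.549, 1.628, 1.655, 1.709, 1.744, 1.752, 1.789, 1.793, 1.813, 1.836, 1.845, 1.898, 1.915, 1.920, 1.984, 1.988, 2.020, 2.062, 2.069, 2.095, 2.115, 2.131, 2.152, 2.177, 2.185, 2.214, 2.215, 2.258, 2.296, 2.381, 2.396, 2.411, 2.420, 2.474, 2.503, 2.513, 2.577
α = 0.05; lower rank = 40 × 0.025 = 1; upper rank = 40 × 0.975 = 39.
The 1st smallest replicate is 1.435; the 39th is 2.513.

(1.435, 2.513)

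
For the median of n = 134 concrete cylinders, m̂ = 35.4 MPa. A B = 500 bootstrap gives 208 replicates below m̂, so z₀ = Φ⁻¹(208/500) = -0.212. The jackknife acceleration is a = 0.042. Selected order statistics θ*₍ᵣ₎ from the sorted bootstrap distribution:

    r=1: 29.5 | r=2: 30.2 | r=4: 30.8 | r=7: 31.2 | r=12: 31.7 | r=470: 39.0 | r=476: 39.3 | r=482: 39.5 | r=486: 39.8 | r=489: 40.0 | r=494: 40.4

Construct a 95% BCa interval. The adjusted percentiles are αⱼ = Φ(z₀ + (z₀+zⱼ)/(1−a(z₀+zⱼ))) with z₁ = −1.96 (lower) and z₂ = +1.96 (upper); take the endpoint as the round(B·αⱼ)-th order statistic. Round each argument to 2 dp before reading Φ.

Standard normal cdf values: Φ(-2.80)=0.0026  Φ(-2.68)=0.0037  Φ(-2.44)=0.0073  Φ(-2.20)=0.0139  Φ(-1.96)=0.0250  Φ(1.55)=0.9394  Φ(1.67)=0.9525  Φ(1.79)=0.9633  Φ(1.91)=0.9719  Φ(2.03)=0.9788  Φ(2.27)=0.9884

(31.2, 39.3)

Lower: z₀ + z₁ = -0.212 + (-1.960) = -2.172; 1 − a(z₀+z₁) = 1 − (0.042)(-2.172) = 1.0912; argument = -0.212 + (-2.172)/1.0912 = -2.2024 → -2.20.
α₁ = Φ(-2.20) = 0.0139; rank = round(500 × 0.0139) = 7; θ*₍7₎ = 31.2.
Upper: z₀ + z₂ = 1.748; 1 − a(z₀+z₂) = 0.9266; argument = 1.6745 → 1.67; α₂ = 0.9525; rank = 476; θ*₍476₎ = 39.3.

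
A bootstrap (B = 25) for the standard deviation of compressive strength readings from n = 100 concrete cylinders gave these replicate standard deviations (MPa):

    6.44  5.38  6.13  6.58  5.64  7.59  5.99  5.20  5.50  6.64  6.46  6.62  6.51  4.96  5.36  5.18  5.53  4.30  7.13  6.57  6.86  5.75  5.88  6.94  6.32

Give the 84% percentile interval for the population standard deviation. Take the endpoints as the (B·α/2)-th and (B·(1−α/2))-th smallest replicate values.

Sorted replicates: 4.30, 4.96, 5.18, 5.20, 5.36, 5.38, 5.50, 5.53, 5.64, 5.75, 5.88, 5.99, 6.13, 6.32, 6.44, 6.46, 6.51, 6.57, 6.58, 6.62, 6.64, 6.86, 6.94, 7.13, 7.59
α = 0.16; lower rank = 25 × 0.080 = 2; upper rank = 25 × 0.920 = 23.
The 2nd smallest replicate is 4.96; the 23rd is 6.94.

(4.96, 6.94)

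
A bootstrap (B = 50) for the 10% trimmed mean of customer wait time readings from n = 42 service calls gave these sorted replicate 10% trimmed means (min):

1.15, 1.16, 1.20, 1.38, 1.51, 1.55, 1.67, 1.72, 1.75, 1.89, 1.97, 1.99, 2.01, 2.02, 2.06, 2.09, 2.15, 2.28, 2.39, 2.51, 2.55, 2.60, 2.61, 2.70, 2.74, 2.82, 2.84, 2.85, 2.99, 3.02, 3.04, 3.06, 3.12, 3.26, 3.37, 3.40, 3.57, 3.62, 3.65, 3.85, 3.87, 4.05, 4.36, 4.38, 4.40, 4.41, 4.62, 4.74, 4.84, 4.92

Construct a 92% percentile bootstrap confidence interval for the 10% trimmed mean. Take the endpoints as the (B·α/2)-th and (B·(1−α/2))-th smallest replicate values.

α = 0.08; lower rank = 50 × 0.040 = 2; upper rank = 50 × 0.960 = 48.
The 2nd smallest replicate is 1.16; the 48th is 4.74.

(1.16, 4.74)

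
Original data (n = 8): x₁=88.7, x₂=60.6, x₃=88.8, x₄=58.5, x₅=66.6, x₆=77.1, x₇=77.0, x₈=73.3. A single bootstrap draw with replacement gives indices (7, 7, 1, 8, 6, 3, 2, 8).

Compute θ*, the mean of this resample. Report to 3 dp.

θ* = 76.975

Resample values: 77.0, 77.0, 88.7, 73.3, 77.1, 88.8, 60.6, 73.3.
Mean = (77.0 + 77.0 + 88.7 + 73.3 + 77.1 + 88.8 + 60.6 + 73.3) / 8 = 615.80 / 8 = 76.975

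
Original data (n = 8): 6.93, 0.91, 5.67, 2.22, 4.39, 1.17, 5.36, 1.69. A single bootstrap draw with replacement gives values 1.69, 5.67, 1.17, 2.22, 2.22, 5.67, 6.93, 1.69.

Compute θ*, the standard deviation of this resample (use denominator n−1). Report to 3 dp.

θ* = 2.279

Mean = 3.4075; sum of squared deviations = 36.3721
s² = 36.3721 / 7 = 5.1960
s = √5.1960 = 2.279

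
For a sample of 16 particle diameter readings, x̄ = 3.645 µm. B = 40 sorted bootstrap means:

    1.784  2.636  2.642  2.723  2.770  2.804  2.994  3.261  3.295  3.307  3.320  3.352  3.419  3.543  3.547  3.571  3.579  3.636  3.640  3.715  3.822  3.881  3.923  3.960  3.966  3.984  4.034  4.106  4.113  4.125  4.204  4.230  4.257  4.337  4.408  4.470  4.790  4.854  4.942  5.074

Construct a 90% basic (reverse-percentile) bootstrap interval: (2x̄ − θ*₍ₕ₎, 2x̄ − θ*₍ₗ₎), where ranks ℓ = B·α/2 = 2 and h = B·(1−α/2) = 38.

Percentile endpoints at ranks 2 and 38: θ*₍2₎ = 2.636, θ*₍38₎ = 4.854.
Basic interval reflects these around x̄:
  lower = 2 × 3.645 − 4.854 = 2.436
  upper = 2 × 3.645 − 2.636 = 4.654

(2.436, 4.654)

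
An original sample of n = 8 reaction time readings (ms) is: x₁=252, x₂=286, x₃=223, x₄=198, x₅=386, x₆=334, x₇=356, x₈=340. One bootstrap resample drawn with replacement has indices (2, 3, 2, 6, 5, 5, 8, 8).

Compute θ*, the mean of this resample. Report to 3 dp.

Resample values: 286, 223, 286, 334, 386, 386, 340, 340.
Mean = (286 + 223 + 286 + 334 + 386 + 386 + 340 + 340) / 8 = 2581.0 / 8 = 322.625

θ* = 322.625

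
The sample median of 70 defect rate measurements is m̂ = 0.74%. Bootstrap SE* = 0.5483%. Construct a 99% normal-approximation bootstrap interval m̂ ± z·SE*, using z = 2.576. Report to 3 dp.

Margin = 2.576 × 0.5483 = 1.4124
Interval: 0.74 ± 1.4124

(-0.672, 2.152)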